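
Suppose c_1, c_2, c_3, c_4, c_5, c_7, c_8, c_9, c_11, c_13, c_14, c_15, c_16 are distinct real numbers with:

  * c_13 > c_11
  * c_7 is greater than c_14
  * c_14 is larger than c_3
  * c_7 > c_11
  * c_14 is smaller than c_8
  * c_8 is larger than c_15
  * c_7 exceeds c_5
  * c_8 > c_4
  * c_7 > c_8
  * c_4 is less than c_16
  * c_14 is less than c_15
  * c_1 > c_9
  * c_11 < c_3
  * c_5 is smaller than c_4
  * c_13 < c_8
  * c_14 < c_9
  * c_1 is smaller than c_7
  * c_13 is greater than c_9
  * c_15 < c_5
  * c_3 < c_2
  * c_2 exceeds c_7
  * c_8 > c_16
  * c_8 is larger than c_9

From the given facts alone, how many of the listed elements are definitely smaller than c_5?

From c_5 the given relations immediately reach c_15.
From those, c_14 — 2 in total.
From those, c_3 — 3 in total.
From those, c_11 — 4 in total.
No other element is forced below c_5 by the given relations, so the count is 4.

4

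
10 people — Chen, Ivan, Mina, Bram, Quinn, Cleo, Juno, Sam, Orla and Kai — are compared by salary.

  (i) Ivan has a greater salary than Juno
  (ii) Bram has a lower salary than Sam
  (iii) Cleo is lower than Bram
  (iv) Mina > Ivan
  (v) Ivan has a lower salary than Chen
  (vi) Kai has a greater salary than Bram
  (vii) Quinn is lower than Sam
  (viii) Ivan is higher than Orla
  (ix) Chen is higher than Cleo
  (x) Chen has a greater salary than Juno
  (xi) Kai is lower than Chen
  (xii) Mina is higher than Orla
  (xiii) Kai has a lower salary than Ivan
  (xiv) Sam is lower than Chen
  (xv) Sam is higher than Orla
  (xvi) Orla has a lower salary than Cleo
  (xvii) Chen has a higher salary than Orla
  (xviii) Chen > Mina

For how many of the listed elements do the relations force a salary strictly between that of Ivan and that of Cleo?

2

The relations place Cleo below Ivan. An element lies strictly between them when it is forced above Cleo and also forced below Ivan.
Above Cleo: {Bram, Kai, Sam, Mina, Chen}. Below Ivan: {Orla, Juno, Bram, Kai}.
Intersection: {Bram, Kai} — 2.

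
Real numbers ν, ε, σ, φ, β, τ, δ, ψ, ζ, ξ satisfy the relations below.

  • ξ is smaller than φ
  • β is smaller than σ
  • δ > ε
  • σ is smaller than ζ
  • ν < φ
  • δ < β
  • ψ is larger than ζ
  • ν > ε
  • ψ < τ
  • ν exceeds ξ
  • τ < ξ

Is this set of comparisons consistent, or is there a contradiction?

consistent

Every relation is compatible with ε < δ < β < σ < ζ < ψ < τ < ξ < ν < φ; the set is consistent.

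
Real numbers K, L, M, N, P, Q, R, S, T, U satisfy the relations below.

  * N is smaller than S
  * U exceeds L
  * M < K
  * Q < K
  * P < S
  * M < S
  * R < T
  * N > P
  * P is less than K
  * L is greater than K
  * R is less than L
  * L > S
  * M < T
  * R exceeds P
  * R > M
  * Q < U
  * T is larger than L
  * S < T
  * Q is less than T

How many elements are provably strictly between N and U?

Chaining upward from N reaches: S, L, T.
Chaining downward from U reaches: P, M, R, Q, S, K, L.
Strictly between N and U are those in both lists: S, L — 2 elements.

2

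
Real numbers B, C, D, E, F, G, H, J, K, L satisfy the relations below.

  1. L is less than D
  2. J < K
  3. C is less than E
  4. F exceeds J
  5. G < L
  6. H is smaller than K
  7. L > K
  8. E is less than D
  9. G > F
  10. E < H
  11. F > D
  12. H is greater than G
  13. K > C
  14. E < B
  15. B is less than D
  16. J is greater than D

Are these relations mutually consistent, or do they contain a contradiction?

We have L < D stated directly, yet also D < J < F < G < H < K < L by chaining the others — so D < L. Contradiction.

inconsistent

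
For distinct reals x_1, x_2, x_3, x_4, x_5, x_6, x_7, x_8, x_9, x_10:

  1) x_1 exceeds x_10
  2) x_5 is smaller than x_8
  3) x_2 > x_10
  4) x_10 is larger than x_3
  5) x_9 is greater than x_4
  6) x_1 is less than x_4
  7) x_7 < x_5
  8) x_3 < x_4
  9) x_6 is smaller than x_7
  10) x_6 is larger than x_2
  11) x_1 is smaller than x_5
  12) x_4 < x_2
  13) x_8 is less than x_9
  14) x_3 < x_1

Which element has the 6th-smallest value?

x_6

Chaining the given pairs: x_3 < x_10 < x_1 < x_4 < x_2 < x_6 < x_7 < x_5 < x_8 < x_9.
Counting 6 from the smallest end gives x_6.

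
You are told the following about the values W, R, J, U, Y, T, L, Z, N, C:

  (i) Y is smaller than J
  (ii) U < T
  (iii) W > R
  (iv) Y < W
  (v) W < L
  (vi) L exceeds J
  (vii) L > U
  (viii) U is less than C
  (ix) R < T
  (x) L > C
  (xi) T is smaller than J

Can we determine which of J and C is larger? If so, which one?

Following every chain through J: above J we get L; below J we get U, R, T, Y.
C is not reached, and no chain runs the other way from C to J.
So the given relations leave the order of J and C undetermined.

undetermined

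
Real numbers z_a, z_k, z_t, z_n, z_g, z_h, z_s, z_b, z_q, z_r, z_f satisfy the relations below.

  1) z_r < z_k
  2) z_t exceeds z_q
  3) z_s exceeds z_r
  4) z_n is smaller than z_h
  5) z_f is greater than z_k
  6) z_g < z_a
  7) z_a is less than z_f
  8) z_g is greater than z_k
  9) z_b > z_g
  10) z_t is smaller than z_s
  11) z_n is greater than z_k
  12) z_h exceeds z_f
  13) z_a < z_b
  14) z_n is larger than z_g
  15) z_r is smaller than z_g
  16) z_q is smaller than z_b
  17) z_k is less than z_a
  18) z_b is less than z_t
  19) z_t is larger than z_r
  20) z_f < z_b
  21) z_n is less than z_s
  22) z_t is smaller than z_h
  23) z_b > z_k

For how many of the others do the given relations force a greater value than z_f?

From z_f the given relations immediately reach z_b, z_h.
From those, z_t — 3 in total.
From those, z_s — 4 in total.
Nothing else is reachable above z_f; 4 in all.

4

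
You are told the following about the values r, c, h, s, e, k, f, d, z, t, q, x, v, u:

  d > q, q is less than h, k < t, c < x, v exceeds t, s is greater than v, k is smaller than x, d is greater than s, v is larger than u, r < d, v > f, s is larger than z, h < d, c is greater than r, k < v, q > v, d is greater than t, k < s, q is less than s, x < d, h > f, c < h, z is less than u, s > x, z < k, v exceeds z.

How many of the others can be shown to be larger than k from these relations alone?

7

From k the given relations immediately reach t, v, x, s.
From those, q, d — 6 in total.
From those, h — 7 in total.
Nothing else is reachable above k; 7 in all.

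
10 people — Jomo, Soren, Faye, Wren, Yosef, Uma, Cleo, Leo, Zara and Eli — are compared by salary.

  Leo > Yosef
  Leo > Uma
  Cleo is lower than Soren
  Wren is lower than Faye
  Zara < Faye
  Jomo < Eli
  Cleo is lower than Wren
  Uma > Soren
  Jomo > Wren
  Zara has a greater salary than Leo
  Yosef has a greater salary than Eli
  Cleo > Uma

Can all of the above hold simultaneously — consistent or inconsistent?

inconsistent

We have Cleo < Soren stated directly, yet also Soren < Uma < Cleo by chaining the others — so Soren < Cleo. Contradiction.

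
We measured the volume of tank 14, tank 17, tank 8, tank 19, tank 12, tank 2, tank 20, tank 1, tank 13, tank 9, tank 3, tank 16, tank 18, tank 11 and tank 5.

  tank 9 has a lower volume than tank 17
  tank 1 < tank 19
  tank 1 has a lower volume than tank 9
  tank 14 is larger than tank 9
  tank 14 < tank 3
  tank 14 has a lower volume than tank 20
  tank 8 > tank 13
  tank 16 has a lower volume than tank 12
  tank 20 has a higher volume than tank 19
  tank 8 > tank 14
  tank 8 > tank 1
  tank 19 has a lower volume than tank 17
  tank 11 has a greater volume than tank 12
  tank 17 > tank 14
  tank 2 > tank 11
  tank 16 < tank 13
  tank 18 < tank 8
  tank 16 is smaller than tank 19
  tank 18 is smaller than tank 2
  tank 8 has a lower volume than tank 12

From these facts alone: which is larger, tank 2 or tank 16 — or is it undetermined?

tank 2

tank 16 < tank 13 and tank 13 < tank 8 give tank 16 < tank 8.
Then tank 8 < tank 12 extends the chain to tank 12.
Then tank 12 < tank 11 extends the chain to tank 11.
With tank 11 < tank 2: tank 16 < tank 13 < tank 8 < tank 12 < tank 11 < tank 2.
So tank 2 is larger.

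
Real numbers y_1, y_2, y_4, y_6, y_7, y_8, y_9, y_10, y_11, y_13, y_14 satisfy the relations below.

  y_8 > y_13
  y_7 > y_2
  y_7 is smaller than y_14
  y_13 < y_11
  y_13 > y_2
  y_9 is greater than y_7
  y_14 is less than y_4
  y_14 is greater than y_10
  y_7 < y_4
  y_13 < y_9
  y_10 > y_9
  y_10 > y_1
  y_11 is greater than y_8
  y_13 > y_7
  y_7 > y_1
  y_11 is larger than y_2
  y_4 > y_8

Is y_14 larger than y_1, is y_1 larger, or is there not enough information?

y_14

y_1 < y_7 and y_7 < y_13 give y_1 < y_13.
With y_13 < y_9: y_1 < y_7 < y_13 < y_9.
With y_9 < y_10: y_1 < y_7 < y_13 < y_9 < y_10.
With y_10 < y_14: y_1 < y_7 < y_13 < y_9 < y_10 < y_14.
So y_14 is larger.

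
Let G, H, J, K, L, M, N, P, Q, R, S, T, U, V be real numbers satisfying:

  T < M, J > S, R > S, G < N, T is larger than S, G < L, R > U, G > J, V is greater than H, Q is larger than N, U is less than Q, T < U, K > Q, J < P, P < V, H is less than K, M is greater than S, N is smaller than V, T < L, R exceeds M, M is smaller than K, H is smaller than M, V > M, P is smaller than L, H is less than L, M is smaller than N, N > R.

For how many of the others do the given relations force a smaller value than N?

8

The elements the relations force below N are S, J, T, G, U, H, M, R — no chain reaches any other.
That is 8.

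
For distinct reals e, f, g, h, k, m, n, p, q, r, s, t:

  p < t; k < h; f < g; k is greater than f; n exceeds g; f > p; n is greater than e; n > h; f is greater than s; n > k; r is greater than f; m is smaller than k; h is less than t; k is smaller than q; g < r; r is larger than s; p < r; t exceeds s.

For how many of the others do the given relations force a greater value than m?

From m the given relations immediately reach k.
From those, h, q, n — 4 in total.
From those, t — 5 in total.
Nothing else is reachable above m; 5 in all.

5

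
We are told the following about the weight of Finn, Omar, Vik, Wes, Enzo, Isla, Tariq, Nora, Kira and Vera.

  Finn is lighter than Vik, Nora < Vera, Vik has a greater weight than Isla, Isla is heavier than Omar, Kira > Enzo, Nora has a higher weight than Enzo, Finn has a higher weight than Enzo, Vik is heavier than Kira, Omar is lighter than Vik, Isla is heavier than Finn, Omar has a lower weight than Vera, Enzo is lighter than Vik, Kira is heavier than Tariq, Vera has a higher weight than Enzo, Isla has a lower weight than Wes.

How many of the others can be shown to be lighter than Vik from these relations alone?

From Vik the given relations immediately reach Enzo, Kira, Omar, Finn, Isla.
From those, Tariq — 6 in total.
Nothing else is reachable below Vik; 6 in all.

6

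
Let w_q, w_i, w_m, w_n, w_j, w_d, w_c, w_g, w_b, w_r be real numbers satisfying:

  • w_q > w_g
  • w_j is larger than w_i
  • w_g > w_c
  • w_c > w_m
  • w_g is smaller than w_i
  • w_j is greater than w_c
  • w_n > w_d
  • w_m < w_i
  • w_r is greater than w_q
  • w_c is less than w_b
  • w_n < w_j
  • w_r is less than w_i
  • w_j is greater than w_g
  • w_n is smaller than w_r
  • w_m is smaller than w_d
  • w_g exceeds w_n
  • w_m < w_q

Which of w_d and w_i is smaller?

w_d

w_d < w_n and w_n < w_g give w_d < w_g.
With w_g < w_q: w_d < w_n < w_g < w_q.
With w_q < w_r: w_d < w_n < w_g < w_q < w_r.
Then w_r < w_i extends the chain to w_i.
So w_d < w_i; w_d is the smaller of the two.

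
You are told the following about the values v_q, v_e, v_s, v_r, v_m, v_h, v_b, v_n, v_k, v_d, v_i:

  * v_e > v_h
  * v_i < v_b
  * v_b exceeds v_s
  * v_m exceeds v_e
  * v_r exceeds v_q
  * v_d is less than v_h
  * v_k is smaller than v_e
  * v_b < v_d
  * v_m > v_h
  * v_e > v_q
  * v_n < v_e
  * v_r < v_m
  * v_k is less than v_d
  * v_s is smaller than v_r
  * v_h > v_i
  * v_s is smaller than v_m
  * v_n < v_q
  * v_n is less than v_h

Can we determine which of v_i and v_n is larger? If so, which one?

Following every chain through v_n: above v_n we get v_q, v_h, v_e, v_r, v_m.
v_i is not reached, and no chain runs the other way from v_i to v_n.
So the given relations leave the order of v_n and v_i undetermined.

undetermined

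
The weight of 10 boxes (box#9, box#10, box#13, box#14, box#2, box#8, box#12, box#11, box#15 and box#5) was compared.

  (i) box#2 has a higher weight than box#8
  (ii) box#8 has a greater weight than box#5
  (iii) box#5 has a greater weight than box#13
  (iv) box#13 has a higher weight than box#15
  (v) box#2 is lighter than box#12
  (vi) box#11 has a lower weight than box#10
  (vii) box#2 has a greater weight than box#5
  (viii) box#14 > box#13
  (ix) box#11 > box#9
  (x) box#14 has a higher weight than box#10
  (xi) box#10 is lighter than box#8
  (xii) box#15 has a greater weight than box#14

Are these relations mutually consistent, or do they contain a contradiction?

Chaining the given relations yields box#14 < box#15 < box#13, so box#14 < box#13. But one relation states box#13 < box#14. These cannot both hold.

inconsistent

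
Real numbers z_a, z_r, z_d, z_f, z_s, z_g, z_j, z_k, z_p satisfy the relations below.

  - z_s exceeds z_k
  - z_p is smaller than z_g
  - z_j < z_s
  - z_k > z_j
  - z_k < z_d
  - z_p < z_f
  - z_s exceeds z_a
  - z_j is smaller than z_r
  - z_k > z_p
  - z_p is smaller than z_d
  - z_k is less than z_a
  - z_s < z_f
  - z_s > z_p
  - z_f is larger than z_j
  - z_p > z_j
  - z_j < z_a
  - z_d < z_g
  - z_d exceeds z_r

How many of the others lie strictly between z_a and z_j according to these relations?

The relations place z_j below z_a. An element lies strictly between them when it is forced above z_j and also forced below z_a.
Above z_j: {z_r, z_p, z_k, z_d, z_g, z_s, z_f}. Below z_a: {z_p, z_k}.
Intersection: {z_p, z_k} — 2.

2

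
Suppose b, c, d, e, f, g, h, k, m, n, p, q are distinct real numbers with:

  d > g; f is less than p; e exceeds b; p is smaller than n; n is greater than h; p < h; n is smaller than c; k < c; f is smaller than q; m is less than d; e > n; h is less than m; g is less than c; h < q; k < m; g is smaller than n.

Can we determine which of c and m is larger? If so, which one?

undetermined

Following every chain through m: above m we get d; below m we get k, f, p, h.
c is not reached, and no chain runs the other way from c to m.
So the given relations leave the order of m and c undetermined.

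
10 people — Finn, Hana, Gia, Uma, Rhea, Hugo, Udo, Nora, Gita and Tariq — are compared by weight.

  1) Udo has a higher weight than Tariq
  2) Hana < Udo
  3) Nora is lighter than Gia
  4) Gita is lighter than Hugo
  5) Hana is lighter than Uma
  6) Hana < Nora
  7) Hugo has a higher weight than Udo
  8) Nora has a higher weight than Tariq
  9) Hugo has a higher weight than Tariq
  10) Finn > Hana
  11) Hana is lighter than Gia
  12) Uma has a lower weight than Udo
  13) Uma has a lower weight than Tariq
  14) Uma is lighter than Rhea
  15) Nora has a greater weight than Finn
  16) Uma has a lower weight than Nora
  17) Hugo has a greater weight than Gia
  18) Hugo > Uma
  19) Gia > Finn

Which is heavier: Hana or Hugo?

Chaining the given relations: Hana < Uma < Tariq < Nora < Gia < Hugo.
So Hana < Hugo; Hugo is the heavier of the two.

Hugo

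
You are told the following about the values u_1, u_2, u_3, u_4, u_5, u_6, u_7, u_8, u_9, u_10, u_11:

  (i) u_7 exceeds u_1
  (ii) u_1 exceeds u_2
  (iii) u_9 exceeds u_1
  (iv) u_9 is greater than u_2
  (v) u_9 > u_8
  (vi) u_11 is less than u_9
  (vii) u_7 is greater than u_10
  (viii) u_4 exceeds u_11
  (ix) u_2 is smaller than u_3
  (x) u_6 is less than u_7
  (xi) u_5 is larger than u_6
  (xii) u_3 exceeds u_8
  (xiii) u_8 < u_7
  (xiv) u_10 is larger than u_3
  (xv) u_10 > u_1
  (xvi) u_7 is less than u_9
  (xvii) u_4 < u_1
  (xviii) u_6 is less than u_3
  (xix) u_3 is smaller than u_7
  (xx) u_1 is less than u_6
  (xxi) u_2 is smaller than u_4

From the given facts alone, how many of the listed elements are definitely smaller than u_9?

9

From u_9 the given relations immediately reach u_2, u_8, u_11, u_1, u_7.
From those, u_4, u_6, u_3, u_10 — 9 in total.
Nothing else is reachable below u_9; 9 in all.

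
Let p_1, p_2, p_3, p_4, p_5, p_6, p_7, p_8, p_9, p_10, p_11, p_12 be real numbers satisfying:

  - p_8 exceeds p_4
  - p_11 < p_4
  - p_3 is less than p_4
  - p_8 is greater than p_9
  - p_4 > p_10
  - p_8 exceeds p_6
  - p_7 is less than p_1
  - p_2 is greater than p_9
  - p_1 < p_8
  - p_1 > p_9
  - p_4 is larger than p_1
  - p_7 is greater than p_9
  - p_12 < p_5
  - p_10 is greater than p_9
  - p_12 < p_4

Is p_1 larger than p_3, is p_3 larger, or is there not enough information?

undetermined

Following every chain through p_3: above p_3 we get p_4, p_8.
p_1 is not reached, and no chain runs the other way from p_1 to p_3.
So the given relations leave the order of p_3 and p_1 undetermined.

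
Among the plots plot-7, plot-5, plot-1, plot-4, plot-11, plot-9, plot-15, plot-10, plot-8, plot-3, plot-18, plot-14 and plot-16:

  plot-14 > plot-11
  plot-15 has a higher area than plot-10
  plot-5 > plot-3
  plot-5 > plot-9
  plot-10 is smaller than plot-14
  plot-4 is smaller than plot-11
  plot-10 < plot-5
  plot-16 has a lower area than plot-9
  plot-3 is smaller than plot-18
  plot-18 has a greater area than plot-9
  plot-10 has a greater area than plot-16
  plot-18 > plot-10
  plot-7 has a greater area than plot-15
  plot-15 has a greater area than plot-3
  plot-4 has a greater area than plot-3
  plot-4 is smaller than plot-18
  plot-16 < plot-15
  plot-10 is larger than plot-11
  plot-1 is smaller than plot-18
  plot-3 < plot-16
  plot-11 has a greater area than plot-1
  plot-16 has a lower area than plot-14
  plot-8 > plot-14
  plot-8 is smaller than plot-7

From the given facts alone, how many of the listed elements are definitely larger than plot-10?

6

Directly above plot-10: plot-15, plot-14, plot-18, plot-5.
One step further: plot-8, plot-7 (6 so far).
Nothing else is reachable above plot-10; 6 in all.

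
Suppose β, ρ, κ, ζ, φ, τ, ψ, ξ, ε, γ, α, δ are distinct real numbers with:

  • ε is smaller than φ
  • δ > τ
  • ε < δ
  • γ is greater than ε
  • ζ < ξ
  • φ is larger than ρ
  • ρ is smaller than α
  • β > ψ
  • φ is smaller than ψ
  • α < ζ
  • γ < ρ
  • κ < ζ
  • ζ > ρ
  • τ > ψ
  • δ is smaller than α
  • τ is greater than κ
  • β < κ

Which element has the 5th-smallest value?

ψ

Piecing the relations together gives one ordering: ε < γ < ρ < φ < ψ < β < κ < τ < δ < α < ζ < ξ.
The 5th smallest is ψ.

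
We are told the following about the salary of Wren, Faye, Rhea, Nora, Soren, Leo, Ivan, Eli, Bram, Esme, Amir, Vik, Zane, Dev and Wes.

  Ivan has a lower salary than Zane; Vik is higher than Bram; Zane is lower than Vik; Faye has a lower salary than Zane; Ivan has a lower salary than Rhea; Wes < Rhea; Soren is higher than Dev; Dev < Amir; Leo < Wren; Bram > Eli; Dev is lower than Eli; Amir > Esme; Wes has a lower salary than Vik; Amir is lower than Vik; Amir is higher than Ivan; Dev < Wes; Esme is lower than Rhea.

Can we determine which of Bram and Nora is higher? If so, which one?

undetermined

Following every chain through Bram: above Bram we get Vik; below Bram we get Dev, Eli.
Nora is not reached, and no chain runs the other way from Nora to Bram.
So the given relations leave the order of Bram and Nora undetermined.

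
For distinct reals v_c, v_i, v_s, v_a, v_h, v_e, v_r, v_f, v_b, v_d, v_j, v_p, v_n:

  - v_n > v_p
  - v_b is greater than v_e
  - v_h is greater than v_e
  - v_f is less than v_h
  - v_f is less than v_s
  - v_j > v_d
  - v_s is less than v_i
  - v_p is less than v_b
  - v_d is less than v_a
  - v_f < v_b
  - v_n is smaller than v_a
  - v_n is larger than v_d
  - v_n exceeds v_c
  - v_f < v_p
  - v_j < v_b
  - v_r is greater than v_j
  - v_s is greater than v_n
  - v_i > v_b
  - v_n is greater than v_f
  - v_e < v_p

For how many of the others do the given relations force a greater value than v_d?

From v_d the given relations immediately reach v_n, v_a, v_j.
From those, v_b, v_r, v_s — 6 in total.
From those, v_i — 7 in total.
Nothing else is reachable above v_d; 7 in all.

7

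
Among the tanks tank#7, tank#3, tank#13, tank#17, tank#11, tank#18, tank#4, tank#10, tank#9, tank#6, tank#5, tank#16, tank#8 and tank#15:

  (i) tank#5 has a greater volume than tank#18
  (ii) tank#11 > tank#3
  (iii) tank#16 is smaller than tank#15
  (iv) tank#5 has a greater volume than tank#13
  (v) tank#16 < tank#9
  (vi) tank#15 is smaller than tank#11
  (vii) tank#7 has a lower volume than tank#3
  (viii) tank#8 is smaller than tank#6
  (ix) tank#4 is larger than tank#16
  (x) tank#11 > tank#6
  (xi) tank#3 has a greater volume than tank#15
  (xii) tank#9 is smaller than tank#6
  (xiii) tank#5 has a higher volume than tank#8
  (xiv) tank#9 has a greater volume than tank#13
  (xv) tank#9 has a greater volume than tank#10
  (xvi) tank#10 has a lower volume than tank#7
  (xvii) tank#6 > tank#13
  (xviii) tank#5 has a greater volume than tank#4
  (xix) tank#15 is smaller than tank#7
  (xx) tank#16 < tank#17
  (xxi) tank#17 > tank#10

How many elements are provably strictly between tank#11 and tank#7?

The relations place tank#7 below tank#11. An element lies strictly between them when it is forced above tank#7 and also forced below tank#11.
Above tank#7: {tank#3}. Below tank#11: {tank#10, tank#8, tank#16, tank#13, tank#15, tank#9, tank#3, tank#6}.
Intersection: {tank#3} — 1.

1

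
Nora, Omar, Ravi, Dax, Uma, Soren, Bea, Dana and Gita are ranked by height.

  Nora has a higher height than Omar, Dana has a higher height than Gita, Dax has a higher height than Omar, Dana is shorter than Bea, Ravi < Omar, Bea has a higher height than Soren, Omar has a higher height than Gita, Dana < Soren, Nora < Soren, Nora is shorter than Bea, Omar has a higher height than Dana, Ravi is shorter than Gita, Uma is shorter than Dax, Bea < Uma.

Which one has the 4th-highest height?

Soren

Piecing the relations together gives one ordering: Ravi < Gita < Dana < Omar < Nora < Soren < Bea < Uma < Dax.
The 4th largest is Soren.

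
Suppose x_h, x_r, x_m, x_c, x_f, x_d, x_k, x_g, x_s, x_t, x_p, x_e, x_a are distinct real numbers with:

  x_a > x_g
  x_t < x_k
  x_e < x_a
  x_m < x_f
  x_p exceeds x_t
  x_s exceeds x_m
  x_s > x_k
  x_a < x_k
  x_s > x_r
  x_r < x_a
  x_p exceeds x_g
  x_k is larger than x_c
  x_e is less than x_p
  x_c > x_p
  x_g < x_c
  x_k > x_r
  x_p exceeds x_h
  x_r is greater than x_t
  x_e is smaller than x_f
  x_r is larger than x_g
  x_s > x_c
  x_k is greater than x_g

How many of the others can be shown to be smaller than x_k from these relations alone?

8

Directly below x_k: x_g, x_t, x_r, x_a, x_c.
One step further: x_e, x_p (7 so far).
One step further: x_h (8 so far).
No other element is forced below x_k by the given relations, so the count is 8.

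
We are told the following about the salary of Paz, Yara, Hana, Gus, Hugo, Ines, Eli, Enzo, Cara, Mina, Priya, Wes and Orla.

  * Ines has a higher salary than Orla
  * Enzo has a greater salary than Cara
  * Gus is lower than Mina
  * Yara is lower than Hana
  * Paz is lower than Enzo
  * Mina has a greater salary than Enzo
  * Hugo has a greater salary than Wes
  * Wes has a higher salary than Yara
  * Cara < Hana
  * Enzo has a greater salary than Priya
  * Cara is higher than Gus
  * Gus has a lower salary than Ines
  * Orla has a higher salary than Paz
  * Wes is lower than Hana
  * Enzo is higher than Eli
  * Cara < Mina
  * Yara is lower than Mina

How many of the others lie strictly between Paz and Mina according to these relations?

1

The relations place Paz below Mina. An element lies strictly between them when it is forced above Paz and also forced below Mina.
Above Paz: {Orla, Ines, Enzo}. Below Mina: {Yara, Eli, Priya, Gus, Cara, Enzo}.
Intersection: {Enzo} — 1.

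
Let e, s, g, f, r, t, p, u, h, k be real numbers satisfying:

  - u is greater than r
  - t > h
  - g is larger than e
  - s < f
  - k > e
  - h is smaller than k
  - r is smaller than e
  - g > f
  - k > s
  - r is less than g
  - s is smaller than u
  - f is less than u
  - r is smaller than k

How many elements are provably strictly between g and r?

1

The relations place r below g. An element lies strictly between them when it is forced above r and also forced below g.
Above r: {e, u, k}. Below g: {s, e, f}.
Intersection: {e} — 1.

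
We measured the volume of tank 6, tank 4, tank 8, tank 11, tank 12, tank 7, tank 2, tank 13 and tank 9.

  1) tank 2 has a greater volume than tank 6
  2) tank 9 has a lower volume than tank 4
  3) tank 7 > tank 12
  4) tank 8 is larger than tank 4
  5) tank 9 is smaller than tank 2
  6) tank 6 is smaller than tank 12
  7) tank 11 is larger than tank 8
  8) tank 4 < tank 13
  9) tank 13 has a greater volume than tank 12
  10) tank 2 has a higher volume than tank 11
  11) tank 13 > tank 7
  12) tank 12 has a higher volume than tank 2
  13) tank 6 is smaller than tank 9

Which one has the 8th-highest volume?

tank 9

Piecing the relations together gives one ordering: tank 6 < tank 9 < tank 4 < tank 8 < tank 11 < tank 2 < tank 12 < tank 7 < tank 13.
Counting 8 from the largest end gives tank 9.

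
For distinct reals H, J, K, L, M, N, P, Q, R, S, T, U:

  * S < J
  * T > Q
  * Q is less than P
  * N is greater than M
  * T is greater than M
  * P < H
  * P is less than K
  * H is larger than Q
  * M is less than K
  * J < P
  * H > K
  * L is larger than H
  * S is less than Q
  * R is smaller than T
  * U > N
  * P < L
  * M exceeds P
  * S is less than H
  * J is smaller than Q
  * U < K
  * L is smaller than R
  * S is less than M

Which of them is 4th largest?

Chaining the given pairs: S < J < Q < P < M < N < U < K < H < L < R < T.
Counting 4 from the largest end gives H.

H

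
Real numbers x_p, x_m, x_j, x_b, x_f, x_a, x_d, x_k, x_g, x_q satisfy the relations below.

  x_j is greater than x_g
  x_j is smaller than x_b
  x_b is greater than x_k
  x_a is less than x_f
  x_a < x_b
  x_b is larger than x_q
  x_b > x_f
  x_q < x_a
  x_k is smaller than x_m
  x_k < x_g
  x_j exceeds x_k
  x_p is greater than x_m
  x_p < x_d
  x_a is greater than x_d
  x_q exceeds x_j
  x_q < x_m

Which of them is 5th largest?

x_p

The consecutive relations fix a unique order: x_k < x_g < x_j < x_q < x_m < x_p < x_d < x_a < x_f < x_b.
Counting 5 from the largest end gives x_p.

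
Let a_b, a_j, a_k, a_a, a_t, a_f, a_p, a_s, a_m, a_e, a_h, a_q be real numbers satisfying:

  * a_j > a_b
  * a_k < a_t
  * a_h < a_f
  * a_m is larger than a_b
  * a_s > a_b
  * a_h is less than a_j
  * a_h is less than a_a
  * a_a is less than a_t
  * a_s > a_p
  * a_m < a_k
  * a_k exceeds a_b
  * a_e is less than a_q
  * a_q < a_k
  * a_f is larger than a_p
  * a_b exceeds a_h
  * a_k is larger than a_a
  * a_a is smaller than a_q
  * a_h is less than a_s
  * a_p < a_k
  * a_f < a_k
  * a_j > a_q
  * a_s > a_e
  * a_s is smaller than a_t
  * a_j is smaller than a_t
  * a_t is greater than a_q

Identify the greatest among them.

a_e is not greatest since a_e < a_q; a_h is not greatest since a_h < a_j; a_a is not greatest since a_a < a_t; a_q is not greatest since a_q < a_k; a_p is not greatest since a_p < a_s; a_b is not greatest since a_b < a_k; a_j is not greatest since a_j < a_t; a_f is not greatest since a_f < a_k; a_m is not greatest since a_m < a_k; a_s is not greatest since a_s < a_t; a_k is not greatest since a_k < a_t.
Only a_t has nothing above it, so a_t is the greatest.

a_t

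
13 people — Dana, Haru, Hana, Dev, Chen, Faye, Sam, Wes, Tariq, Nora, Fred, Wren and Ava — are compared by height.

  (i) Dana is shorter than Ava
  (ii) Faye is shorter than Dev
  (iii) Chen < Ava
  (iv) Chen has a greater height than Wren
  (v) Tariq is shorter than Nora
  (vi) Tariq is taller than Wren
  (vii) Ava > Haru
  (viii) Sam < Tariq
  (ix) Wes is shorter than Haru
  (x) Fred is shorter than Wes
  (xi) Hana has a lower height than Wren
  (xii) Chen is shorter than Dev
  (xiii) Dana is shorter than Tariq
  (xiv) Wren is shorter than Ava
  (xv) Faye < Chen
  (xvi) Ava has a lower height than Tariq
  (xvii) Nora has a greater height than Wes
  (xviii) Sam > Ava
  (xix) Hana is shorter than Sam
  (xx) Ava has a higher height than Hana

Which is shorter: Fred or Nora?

The relevant relations are Fred < Wes; Wes < Haru; Haru < Ava; Ava < Sam; Sam < Tariq; Tariq < Nora.
Together: Fred < Wes < Haru < Ava < Sam < Tariq < Nora.
So Fred < Nora; Fred is the shorter of the two.

Fred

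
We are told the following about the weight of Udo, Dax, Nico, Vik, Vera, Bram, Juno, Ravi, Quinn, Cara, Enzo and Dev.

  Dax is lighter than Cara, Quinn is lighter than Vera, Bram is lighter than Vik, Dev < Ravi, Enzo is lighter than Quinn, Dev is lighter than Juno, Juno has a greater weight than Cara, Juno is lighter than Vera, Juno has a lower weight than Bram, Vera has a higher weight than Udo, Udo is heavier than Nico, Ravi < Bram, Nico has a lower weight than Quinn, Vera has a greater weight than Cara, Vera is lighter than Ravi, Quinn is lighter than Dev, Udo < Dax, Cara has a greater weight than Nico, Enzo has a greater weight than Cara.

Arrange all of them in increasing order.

Nico < Udo < Dax < Cara < Enzo < Quinn < Dev < Juno < Vera < Ravi < Bram < Vik

The consecutive links are each given: Nico < Udo; Udo < Dax; Dax < Cara; Cara < Enzo; Enzo < Quinn; Quinn < Dev; Dev < Juno; Juno < Vera; Vera < Ravi; Ravi < Bram; Bram < Vik.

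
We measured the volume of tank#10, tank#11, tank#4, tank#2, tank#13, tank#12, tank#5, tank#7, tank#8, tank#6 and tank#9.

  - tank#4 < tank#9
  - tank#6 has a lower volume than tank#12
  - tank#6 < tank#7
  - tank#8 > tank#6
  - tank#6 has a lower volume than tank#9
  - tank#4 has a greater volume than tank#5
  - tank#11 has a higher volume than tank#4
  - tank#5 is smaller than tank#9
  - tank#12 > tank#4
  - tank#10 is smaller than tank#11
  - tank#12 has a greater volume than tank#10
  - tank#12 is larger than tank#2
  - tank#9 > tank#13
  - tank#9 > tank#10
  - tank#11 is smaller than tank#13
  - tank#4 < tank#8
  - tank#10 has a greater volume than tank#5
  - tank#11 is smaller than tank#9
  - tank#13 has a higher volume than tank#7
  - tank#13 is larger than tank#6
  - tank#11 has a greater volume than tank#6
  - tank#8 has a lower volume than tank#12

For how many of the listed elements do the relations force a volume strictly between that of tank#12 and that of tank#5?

The relations place tank#5 below tank#12. An element lies strictly between them when it is forced above tank#5 and also forced below tank#12.
Above tank#5: {tank#4, tank#10, tank#8, tank#11, tank#13, tank#9}. Below tank#12: {tank#6, tank#2, tank#4, tank#10, tank#8}.
Intersection: {tank#4, tank#10, tank#8} — 3.

3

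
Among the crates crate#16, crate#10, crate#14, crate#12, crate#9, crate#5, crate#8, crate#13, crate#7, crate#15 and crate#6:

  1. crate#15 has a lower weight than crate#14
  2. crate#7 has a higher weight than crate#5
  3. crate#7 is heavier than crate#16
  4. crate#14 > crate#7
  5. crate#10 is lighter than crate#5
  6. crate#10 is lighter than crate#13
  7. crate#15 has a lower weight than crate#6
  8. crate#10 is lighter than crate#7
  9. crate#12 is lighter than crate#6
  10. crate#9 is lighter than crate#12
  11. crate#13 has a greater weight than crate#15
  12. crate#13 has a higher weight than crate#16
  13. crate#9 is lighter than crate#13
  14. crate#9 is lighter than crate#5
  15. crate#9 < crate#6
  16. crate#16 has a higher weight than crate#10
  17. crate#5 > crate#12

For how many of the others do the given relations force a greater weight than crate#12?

4

From crate#12 the given relations immediately reach crate#5, crate#6.
From those, crate#7 — 3 in total.
From those, crate#14 — 4 in total.
No other element is forced above crate#12 by the given relations, so the count is 4.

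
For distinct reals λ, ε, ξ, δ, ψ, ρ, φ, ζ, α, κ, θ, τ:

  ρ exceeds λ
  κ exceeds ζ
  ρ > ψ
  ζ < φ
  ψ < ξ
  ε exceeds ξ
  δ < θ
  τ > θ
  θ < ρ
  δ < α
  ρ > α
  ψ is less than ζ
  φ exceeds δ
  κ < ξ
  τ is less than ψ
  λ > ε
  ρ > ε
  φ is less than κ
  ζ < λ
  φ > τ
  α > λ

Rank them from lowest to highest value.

Each adjacent pair is fixed by a given relation: δ < θ; θ < τ; τ < ψ; ψ < ζ; ζ < φ; φ < κ; κ < ξ; ξ < ε; ε < λ; λ < α; α < ρ. Chaining them end to end gives the full order.

δ < θ < τ < ψ < ζ < φ < κ < ξ < ε < λ < α < ρ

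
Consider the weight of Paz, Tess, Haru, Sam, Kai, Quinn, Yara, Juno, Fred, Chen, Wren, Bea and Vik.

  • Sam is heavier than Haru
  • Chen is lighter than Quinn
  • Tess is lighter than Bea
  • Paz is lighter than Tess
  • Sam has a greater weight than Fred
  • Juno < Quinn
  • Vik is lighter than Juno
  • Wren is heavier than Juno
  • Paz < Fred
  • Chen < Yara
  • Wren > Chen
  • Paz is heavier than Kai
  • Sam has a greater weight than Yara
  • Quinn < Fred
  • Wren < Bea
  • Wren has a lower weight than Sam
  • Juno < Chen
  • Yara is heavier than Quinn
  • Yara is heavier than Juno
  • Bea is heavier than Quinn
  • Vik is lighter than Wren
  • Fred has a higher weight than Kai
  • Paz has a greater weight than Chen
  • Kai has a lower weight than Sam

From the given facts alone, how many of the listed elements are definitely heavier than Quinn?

4

Directly above Quinn: Bea, Yara, Fred.
One step further: Sam (4 so far).
No other element is forced above Quinn by the given relations, so the count is 4.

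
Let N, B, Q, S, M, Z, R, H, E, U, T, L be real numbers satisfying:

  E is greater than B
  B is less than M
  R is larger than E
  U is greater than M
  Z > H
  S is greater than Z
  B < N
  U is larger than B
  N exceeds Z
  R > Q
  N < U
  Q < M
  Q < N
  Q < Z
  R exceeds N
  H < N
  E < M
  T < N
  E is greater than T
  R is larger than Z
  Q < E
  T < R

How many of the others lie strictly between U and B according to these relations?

The relations place B below U. An element lies strictly between them when it is forced above B and also forced below U.
Above B: {E, N, M, R}. Below U: {H, Q, T, Z, E, N, M}.
Intersection: {E, N, M} — 3.

3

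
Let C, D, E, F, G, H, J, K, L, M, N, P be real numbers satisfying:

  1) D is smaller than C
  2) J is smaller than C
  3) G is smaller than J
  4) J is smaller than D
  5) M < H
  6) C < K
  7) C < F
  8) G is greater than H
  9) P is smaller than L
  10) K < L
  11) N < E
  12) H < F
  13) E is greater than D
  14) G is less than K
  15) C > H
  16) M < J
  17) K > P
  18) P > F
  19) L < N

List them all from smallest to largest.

The consecutive links are each given: M < H; H < G; G < J; J < D; D < C; C < F; F < P; P < K; K < L; L < N; N < E.

M < H < G < J < D < C < F < P < K < L < N < E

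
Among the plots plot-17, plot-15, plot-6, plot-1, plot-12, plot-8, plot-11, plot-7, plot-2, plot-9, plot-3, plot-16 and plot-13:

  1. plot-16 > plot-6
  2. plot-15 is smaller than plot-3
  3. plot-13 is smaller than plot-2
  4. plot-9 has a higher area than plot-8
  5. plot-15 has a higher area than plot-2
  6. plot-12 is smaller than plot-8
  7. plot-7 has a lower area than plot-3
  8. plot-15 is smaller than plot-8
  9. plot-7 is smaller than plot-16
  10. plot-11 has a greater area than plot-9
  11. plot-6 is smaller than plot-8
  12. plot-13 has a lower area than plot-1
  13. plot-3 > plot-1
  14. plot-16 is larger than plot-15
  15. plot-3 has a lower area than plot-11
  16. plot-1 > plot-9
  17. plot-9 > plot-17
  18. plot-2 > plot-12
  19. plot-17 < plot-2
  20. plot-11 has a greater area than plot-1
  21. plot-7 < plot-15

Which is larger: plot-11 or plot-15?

Link the given pairs in sequence: plot-15 < plot-8; plot-8 < plot-9; plot-9 < plot-1; plot-1 < plot-3; plot-3 < plot-11.
Chaining these gives plot-15 < plot-8 < plot-9 < plot-1 < plot-3 < plot-11.
So plot-15 < plot-11; plot-11 is the larger of the two.

plot-11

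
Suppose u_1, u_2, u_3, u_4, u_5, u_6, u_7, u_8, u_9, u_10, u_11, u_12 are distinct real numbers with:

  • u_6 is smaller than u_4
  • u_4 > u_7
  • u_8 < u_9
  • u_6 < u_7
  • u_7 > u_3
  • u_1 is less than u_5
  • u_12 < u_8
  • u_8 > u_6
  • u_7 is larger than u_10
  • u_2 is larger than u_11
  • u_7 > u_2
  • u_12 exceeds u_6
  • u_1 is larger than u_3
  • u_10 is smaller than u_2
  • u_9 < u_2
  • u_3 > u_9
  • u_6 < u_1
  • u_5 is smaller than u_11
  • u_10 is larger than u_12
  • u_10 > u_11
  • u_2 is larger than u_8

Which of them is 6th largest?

u_5

The consecutive relations fix a unique order: u_6 < u_12 < u_8 < u_9 < u_3 < u_1 < u_5 < u_11 < u_10 < u_2 < u_7 < u_4.
The 6th largest is u_5.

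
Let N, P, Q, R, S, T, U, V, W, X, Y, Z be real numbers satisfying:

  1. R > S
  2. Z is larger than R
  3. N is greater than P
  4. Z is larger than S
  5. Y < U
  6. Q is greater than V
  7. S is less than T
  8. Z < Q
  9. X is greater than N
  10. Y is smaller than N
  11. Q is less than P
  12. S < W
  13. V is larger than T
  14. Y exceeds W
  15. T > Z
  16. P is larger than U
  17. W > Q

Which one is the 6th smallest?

Q

Chaining the given pairs: S < R < Z < T < V < Q < W < Y < U < P < N < X.
The 6th smallest is Q.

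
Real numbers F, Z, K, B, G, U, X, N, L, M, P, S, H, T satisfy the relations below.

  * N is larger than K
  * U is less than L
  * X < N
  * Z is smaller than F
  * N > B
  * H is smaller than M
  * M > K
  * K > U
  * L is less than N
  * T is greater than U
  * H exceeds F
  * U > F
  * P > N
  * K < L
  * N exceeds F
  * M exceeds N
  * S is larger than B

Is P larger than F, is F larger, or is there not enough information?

Link the given pairs in sequence: F < U; U < K; K < L; L < N; N < P.
Together: F < U < K < L < N < P.
So P is larger.

P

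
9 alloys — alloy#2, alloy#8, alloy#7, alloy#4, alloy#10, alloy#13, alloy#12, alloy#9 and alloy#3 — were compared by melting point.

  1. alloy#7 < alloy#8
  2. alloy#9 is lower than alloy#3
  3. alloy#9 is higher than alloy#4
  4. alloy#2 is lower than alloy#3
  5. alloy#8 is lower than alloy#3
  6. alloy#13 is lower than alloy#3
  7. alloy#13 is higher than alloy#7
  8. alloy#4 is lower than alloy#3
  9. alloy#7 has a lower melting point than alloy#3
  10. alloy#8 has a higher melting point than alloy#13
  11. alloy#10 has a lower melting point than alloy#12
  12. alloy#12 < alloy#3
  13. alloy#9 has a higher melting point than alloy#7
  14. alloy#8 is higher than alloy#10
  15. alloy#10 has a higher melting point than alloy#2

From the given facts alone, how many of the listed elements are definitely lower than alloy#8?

4

Directly below alloy#8: alloy#7, alloy#10, alloy#13.
One step further: alloy#2 (4 so far).
Nothing else is reachable below alloy#8; 4 in all.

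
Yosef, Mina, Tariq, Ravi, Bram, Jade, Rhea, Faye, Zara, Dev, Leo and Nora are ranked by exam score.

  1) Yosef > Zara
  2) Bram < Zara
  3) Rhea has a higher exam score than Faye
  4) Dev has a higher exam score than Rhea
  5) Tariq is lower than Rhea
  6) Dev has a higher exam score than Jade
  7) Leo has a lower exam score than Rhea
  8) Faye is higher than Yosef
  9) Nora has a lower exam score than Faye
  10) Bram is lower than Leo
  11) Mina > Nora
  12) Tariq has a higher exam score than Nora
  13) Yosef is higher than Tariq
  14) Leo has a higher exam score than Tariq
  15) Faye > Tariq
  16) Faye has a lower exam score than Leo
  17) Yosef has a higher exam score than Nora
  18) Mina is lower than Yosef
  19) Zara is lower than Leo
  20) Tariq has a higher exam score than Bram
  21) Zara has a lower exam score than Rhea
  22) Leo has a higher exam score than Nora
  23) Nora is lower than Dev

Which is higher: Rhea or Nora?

Rhea

Nora < Tariq and Tariq < Yosef give Nora < Yosef.
Then Yosef < Faye extends the chain to Faye.
With Faye < Leo: Nora < Tariq < Yosef < Faye < Leo.
Then Leo < Rhea extends the chain to Rhea.
So Nora < Rhea; Rhea is the higher of the two.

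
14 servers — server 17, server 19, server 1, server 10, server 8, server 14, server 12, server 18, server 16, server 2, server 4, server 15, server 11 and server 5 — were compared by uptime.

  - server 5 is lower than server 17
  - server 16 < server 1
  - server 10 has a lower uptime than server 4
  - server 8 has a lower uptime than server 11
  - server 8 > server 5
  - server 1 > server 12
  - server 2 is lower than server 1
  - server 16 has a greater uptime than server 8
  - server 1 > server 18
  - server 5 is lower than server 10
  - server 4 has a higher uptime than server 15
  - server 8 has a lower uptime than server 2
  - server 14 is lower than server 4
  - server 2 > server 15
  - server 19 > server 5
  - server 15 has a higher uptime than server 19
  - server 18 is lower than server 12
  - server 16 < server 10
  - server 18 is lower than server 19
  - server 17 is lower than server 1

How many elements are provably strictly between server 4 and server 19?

The relations place server 19 below server 4. An element lies strictly between them when it is forced above server 19 and also forced below server 4.
Above server 19: {server 15, server 2, server 1}. Below server 4: {server 18, server 5, server 8, server 16, server 14, server 10, server 15}.
Intersection: {server 15} — 1.

1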